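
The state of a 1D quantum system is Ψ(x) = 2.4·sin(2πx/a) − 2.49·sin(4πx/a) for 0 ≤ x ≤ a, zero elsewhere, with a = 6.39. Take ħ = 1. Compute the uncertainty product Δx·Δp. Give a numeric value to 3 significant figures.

1.76

Δx = √(⟨x²⟩−⟨x⟩²), Δp = √(⟨p²⟩−⟨p⟩²).
On 0 ≤ x ≤ a (j ≠ l): ∫sin²(jπx/a) dx = a/2, ∫sin(jπx/a)·sin(lπx/a) dx = 0; diagonal moments ∫x·sin²(jπx/a) dx = a²/4, ∫x²·sin²(jπx/a) dx = a³·(1/6 − 1/(4j²π²)); cross terms ∫x·sin(jπx/a)·sin(lπx/a) dx = 0 for j + l even and −4jla²/(π²(j² − l²)²) for j + l odd, ∫x²·sin(jπx/a)·sin(lπx/a) dx = (−1)^(j+l)·4jla³/(π²(j² − l²)²); higher powers the same way via product-to-sum and parts. d²/dx² sin(jπx/a) = −(jπ/a)²·sin(jπx/a); on 0 ≤ x ≤ a, ∫sin²(jπx/a) dx = a/2 and ∫sin(jπx/a)·sin(lπx/a) dx = 0 for j ≠ l, so only diagonal terms survive in ∫|Ψ|² and ∫Ψ·Ψ″; ∫Ψ·Ψ′ dx = [Ψ²/2] between the walls = 0.
Normalization: ∫|Ψ|² dx = 38.213.
⟨x⟩ = 3.1950, ⟨x²⟩ = 11.457 ⇒ Δx = 1.1176.
⟨p⟩ = 0.0000, ⟨p²⟩ = 2.4705 ⇒ Δp = 1.5718.
Δx·Δp = 1.7567.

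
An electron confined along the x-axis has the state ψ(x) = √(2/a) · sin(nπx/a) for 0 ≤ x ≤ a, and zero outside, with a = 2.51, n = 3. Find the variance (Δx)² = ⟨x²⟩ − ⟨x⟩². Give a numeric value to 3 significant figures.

0.490

Compute ⟨x⟩ and ⟨x²⟩ separately, then (Δx)² = ⟨x²⟩ − ⟨x⟩².
With sin²θ = (1 − cos2θ)/2 on 0 ≤ x ≤ a: ∫sin²(nπx/a) dx = a/2, ∫x·sin²(nπx/a) dx = a²/4, ∫x²·sin²(nπx/a) dx = a³·(1/6 − 1/(4n²π²)); higher powers xᵏ the same way, integrating xᵏ·cos(2nπx/a) by parts.
⟨x⟩ = 1.2550 and ⟨x²⟩ = 2.0646.
(Δx)² = 2.0646 − (1.2550)² = 0.48955.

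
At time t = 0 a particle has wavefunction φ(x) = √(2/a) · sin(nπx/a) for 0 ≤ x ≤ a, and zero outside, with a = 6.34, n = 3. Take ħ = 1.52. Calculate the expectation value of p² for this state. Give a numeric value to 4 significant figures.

p² φ = −ħ² d²φ/dx²; ⟨p²⟩ = −ħ² ∫ φ*·φ'' dx.
d/dx sin(nπx/a) = (nπ/a)·cos(nπx/a) and d²/dx² sin(nπx/a) = −(nπ/a)²·sin(nπx/a); on 0 ≤ x ≤ a, ∫sin²(nπx/a) dx = a/2 and ∫sin(nπx/a)·cos(nπx/a) dx = 0.
⟨p²⟩ = 5.1056.

5.106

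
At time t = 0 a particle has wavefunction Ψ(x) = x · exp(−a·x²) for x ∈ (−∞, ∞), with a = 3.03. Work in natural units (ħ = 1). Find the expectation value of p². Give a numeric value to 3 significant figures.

9.09

p² Ψ = −ħ² d²Ψ/dx²; ⟨p²⟩ = −ħ² ∫ Ψ*·Ψ'' dx / ∫|Ψ|² dx.
Expand each integrand as polynomial × e^(−2ax²) and use ∫x^(2j)·e^(−2ax²) dx = (2j−1)!!/(4a)^j · √(π/(2a)), odd powers → 0; here √(π/(2a)) = 0.72001. Differentiate with the product rule, d/dx e^(−ax²) = −2ax·e^(−ax²).
State is unnormalized: ∫|Ψ|² dx = 0.059407, and ∫Ψ*·(−ħ² Ψ'') dx = 0.54001, so ⟨p²⟩ = 0.54001 / 0.059407.
⟨p²⟩ = 9.0900.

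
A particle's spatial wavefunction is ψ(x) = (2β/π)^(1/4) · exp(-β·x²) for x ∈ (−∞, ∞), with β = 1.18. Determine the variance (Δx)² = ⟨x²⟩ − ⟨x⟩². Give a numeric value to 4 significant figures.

0.2119

Compute ⟨x⟩ and ⟨x²⟩ separately, then (Δx)² = ⟨x²⟩ − ⟨x⟩².
Gaussian moments: ∫x^(2j)·e^(−2βx²) dx = (2j−1)!!/(4β)^j · √(π/(2β)), odd powers integrate to 0; here √(π/(2β)) = 1.1538.
⟨x⟩ = 0.0000 and ⟨x²⟩ = 0.21186.
(Δx)² = 0.21186 − (0.0000)² = 0.21186.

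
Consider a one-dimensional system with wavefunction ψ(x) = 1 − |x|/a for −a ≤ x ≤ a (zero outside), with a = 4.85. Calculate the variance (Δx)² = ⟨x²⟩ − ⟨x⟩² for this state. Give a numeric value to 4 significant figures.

2.352

Compute ⟨x⟩ and ⟨x²⟩ separately, then (Δx)² = ⟨x²⟩ − ⟨x⟩².
ψ is even, so ∫ over [−a, a] = 2∫₀ᵃ with ψ = 1 − x/a there: ∫₀ᵃ (1 − x/a)² dx = a/3, ∫₀ᵃ x²(1 − x/a)² dx = a³/30, ∫₀ᵃ x⁴(1 − x/a)² dx = a⁵/105.
Normalization: ∫|ψ|² dx = 3.2333.
⟨x⟩ = 0.0000 and ⟨x²⟩ = 2.3523.
(Δx)² = 2.3523 − (0.0000)² = 2.3523.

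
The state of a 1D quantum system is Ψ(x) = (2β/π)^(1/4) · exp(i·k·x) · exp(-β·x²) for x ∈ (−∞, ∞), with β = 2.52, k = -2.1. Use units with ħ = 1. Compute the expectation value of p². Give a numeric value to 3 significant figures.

6.93

p² Ψ = −ħ² d²Ψ/dx²; ⟨p²⟩ = −ħ² ∫ Ψ*·Ψ'' dx.
Gaussian moments: ∫x^(2j)·e^(−2βx²) dx = (2j−1)!!/(4β)^j · √(π/(2β)), odd powers integrate to 0; here √(π/(2β)) = 0.78951. Derivatives: Ψ′ = (ik − 2βx)·Ψ, Ψ″ = ((ik − 2βx)² − 2β)·Ψ; the odd-in-x pieces drop out.
⟨p²⟩ = 6.9300.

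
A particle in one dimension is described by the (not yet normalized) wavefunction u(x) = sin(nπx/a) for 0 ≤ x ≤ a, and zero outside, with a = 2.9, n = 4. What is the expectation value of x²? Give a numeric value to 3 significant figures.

⟨x²⟩ = ∫ x²·|u|² dx / ∫|u|² dx (integrals over the domain).
With sin²θ = (1 − cos2θ)/2 on 0 ≤ x ≤ a: ∫sin²(nπx/a) dx = a/2, ∫x·sin²(nπx/a) dx = a²/4, ∫x²·sin²(nπx/a) dx = a³·(1/6 − 1/(4n²π²)); higher powers xᵏ the same way, integrating xᵏ·cos(2nπx/a) by parts.
State is unnormalized: ∫|u|² dx = 1.4500, and ∫u*·x²·u dx = 4.0262, so ⟨x²⟩ = 4.0262 / 1.4500.
⟨x²⟩ = 2.7767.

2.78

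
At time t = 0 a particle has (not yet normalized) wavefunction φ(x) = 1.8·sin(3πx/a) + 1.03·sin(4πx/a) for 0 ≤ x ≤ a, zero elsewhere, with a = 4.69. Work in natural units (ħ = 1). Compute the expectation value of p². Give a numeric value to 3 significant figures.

p² φ = −ħ² d²φ/dx²; ⟨p²⟩ = −ħ² ∫ φ*·φ'' dx / ∫|φ|² dx.
d²/dx² sin(jπx/a) = −(jπ/a)²·sin(jπx/a); on 0 ≤ x ≤ a, ∫sin²(jπx/a) dx = a/2 and ∫sin(jπx/a)·sin(lπx/a) dx = 0 for j ≠ l, so only diagonal terms survive in ∫|φ|² and ∫φ·φ″; ∫φ·φ′ dx = [φ²/2] between the walls = 0.
State is unnormalized: ∫|φ|² dx = 10.086, and ∫φ*·(−ħ² φ'') dx = 48.542, so ⟨p²⟩ = 48.542 / 10.086.
⟨p²⟩ = 4.8130.

4.81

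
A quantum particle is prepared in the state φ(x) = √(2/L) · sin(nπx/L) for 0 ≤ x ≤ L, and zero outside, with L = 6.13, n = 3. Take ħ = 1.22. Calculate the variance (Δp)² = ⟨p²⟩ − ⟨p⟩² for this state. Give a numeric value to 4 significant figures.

Compute ⟨p⟩ and ⟨p²⟩ separately; (Δp)² = ⟨p²⟩ − ⟨p⟩².
d/dx sin(nπx/L) = (nπ/L)·cos(nπx/L) and d²/dx² sin(nπx/L) = −(nπ/L)²·sin(nπx/L); on 0 ≤ x ≤ L, ∫sin²(nπx/L) dx = L/2 and ∫sin(nπx/L)·cos(nπx/L) dx = 0.
⟨p⟩ = 0.0000 and ⟨p²⟩ = 3.5184.
(Δp)² = 3.5184 − (0.0000)² = 3.5184.

3.518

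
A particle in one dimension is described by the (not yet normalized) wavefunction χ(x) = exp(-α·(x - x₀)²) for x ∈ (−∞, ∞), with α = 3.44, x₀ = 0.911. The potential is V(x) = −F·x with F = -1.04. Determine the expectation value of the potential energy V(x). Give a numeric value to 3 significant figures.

0.947

⟨V⟩ = ∫ V(x)·|χ|² dx / ∫|χ|² dx.
Gaussian moments (u = x − x₀): ∫u^(2j)·e^(−2αu²) du = (2j−1)!!/(4α)^j · √(π/(2α)), odd powers integrate to 0; here √(π/(2α)) = 0.67574.
State is unnormalized: ∫|χ|² dx = 0.67574, and ∫χ*·V(x)·χ dx = 0.64022, so ⟨V⟩ = 0.64022 / 0.67574.
⟨V⟩ = 0.94744.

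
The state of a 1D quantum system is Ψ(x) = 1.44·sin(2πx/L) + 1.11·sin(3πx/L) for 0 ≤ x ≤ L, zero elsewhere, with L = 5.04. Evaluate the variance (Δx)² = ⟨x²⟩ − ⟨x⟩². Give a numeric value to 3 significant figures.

Compute ⟨x⟩ and ⟨x²⟩ separately, then (Δx)² = ⟨x²⟩ − ⟨x⟩².
On 0 ≤ x ≤ L (j ≠ l): ∫sin²(jπx/L) dx = L/2, ∫sin(jπx/L)·sin(lπx/L) dx = 0; diagonal moments ∫x·sin²(jπx/L) dx = L²/4, ∫x²·sin²(jπx/L) dx = L³·(1/6 − 1/(4j²π²)); cross terms ∫x·sin(jπx/L)·sin(lπx/L) dx = 0 for j + l even and −4jlL²/(π²(j² − l²)²) for j + l odd, ∫x²·sin(jπx/L)·sin(lπx/L) dx = (−1)^(j+l)·4jlL³/(π²(j² − l²)²); higher powers the same way via product-to-sum and parts.
Normalization: ∫|Ψ|² dx = 8.3304.
⟨x⟩ = 1.5718 and ⟨x²⟩ = 3.4333.
(Δx)² = 3.4333 − (1.5718)² = 0.96268.

0.963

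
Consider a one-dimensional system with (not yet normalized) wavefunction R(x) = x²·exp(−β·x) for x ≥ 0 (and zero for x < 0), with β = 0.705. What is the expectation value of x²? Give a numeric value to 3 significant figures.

15.1

⟨x²⟩ = ∫ x²·|R|² dx / ∫|R|² dx (integrals over the domain).
Every integrand reduces to terms xʲ·e^(−2βx) on [0, ∞); use ∫₀^∞ xʲ·e^(−2βx) dx = j!/(2β)^(j+1).
State is unnormalized: ∫|R|² dx = 4.3064, and ∫R*·x²·R dx = 64.983, so ⟨x²⟩ = 64.983 / 4.3064.
⟨x²⟩ = 15.090.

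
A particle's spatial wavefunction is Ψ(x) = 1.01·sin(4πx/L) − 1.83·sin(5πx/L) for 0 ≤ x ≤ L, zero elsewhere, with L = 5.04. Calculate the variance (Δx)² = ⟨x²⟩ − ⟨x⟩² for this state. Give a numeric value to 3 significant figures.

1.33

Compute ⟨x⟩ and ⟨x²⟩ separately, then (Δx)² = ⟨x²⟩ − ⟨x⟩².
On 0 ≤ x ≤ L (j ≠ l): ∫sin²(jπx/L) dx = L/2, ∫sin(jπx/L)·sin(lπx/L) dx = 0; diagonal moments ∫x·sin²(jπx/L) dx = L²/4, ∫x²·sin²(jπx/L) dx = L³·(1/6 − 1/(4j²π²)); cross terms ∫x·sin(jπx/L)·sin(lπx/L) dx = 0 for j + l even and −4jlL²/(π²(j² − l²)²) for j + l odd, ∫x²·sin(jπx/L)·sin(lπx/L) dx = (−1)^(j+l)·4jlL³/(π²(j² − l²)²); higher powers the same way via product-to-sum and parts.
Normalization: ∫|Ψ|² dx = 11.010.
⟨x⟩ = 3.3735 and ⟨x²⟩ = 12.710.
(Δx)² = 12.710 − (3.3735)² = 1.3302.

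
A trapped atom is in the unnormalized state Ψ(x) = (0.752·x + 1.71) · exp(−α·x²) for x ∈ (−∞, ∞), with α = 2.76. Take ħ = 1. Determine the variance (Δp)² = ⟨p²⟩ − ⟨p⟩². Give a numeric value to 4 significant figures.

2.855

Compute ⟨p⟩ and ⟨p²⟩ separately; (Δp)² = ⟨p²⟩ − ⟨p⟩².
Expand each integrand as polynomial × e^(−2αx²) and use ∫x^(2j)·e^(−2αx²) dx = (2j−1)!!/(4α)^j · √(π/(2α)), odd powers → 0; here √(π/(2α)) = 0.75441. Differentiate with the product rule, d/dx e^(−αx²) = −2αx·e^(−αx²).
Normalization: ∫|Ψ|² dx = 2.2446.
⟨p⟩ = 0.0000 and ⟨p²⟩ = 2.8550.
(Δp)² = 2.8550 − (0.0000)² = 2.8550.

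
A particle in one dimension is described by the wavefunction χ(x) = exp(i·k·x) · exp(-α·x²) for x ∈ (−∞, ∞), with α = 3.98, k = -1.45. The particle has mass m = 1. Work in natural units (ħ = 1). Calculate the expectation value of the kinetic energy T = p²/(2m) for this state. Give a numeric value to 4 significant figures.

T = −(ħ²/2m) d²/dx², so ⟨T⟩ = −(ħ²/2m) ∫ χ*·χ'' dx / ∫|χ|² dx; with m = 1.
Gaussian moments: ∫x^(2j)·e^(−2αx²) dx = (2j−1)!!/(4α)^j · √(π/(2α)), odd powers integrate to 0; here √(π/(2α)) = 0.62823. Derivatives: χ′ = (ik − 2αx)·χ, χ″ = ((ik − 2αx)² − 2α)·χ; the odd-in-x pieces drop out.
State is unnormalized: ∫|χ|² dx = 0.62823, and ∫χ*·(−ħ²/2m · χ'') dx = 1.9106, so ⟨T⟩ = 1.9106 / 0.62823.
⟨T⟩ = 3.0413.

3.041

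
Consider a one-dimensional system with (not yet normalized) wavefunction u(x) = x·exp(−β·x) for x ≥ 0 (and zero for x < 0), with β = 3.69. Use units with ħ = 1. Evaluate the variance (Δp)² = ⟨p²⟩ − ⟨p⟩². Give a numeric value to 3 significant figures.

Compute ⟨p⟩ and ⟨p²⟩ separately; (Δp)² = ⟨p²⟩ − ⟨p⟩².
Differentiate x·exp(−β·x) with the product rule; every integrand then reduces to terms xʲ·e^(−2βx) on [0, ∞), with ∫₀^∞ xʲ·e^(−2βx) dx = j!/(2β)^(j+1).
Normalization: ∫|u|² dx = 0.0049758.
⟨p⟩ = 0.0000 and ⟨p²⟩ = 13.616.
(Δp)² = 13.616 − (0.0000)² = 13.616.

13.6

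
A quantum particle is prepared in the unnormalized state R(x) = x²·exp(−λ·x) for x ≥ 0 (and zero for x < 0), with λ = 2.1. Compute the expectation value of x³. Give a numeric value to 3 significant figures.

2.83

⟨x³⟩ = ∫ x³·|R|² dx / ∫|R|² dx (integrals over the domain).
Every integrand reduces to terms xʲ·e^(−2λx) on [0, ∞); use ∫₀^∞ xʲ·e^(−2λx) dx = j!/(2λ)^(j+1).
State is unnormalized: ∫|R|² dx = 0.018364, and ∫R*·x³·R dx = 0.052052, so ⟨x³⟩ = 0.052052 / 0.018364.
⟨x³⟩ = 2.8345.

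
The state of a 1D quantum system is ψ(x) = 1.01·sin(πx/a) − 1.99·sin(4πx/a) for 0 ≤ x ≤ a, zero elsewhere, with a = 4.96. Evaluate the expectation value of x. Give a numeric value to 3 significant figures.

⟨x⟩ = ∫ x·|ψ|² dx / ∫|ψ|² dx (integrals over the domain).
On 0 ≤ x ≤ a (j ≠ l): ∫sin²(jπx/a) dx = a/2, ∫sin(jπx/a)·sin(lπx/a) dx = 0; diagonal moments ∫x·sin²(jπx/a) dx = a²/4, ∫x²·sin²(jπx/a) dx = a³·(1/6 − 1/(4j²π²)); cross terms ∫x·sin(jπx/a)·sin(lπx/a) dx = 0 for j + l even and −4jla²/(π²(j² − l²)²) for j + l odd, ∫x²·sin(jπx/a)·sin(lπx/a) dx = (−1)^(j+l)·4jla³/(π²(j² − l²)²); higher powers the same way via product-to-sum and parts.
State is unnormalized: ∫|ψ|² dx = 12.351, and ∫ψ*·x·ψ dx = 31.343, so ⟨x⟩ = 31.343 / 12.351.
⟨x⟩ = 2.5377.

2.54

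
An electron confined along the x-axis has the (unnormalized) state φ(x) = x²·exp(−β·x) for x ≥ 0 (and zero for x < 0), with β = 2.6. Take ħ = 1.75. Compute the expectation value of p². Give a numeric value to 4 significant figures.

6.901

p² φ = −ħ² d²φ/dx²; ⟨p²⟩ = −ħ² ∫ φ*·φ'' dx / ∫|φ|² dx.
Differentiate x²·exp(−β·x) with the product rule; every integrand then reduces to terms xʲ·e^(−2βx) on [0, ∞), with ∫₀^∞ xʲ·e^(−2βx) dx = j!/(2β)^(j+1).
State is unnormalized: ∫|φ|² dx = 0.0063124, and ∫φ*·(−ħ² φ'') dx = 0.043561, so ⟨p²⟩ = 0.043561 / 0.0063124.
⟨p²⟩ = 6.9008.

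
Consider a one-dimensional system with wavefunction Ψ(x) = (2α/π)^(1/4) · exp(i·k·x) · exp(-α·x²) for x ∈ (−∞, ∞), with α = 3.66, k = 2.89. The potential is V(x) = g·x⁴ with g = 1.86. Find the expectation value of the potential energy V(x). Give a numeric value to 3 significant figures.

0.0260

⟨V⟩ = ∫ V(x)·|Ψ|² dx.
Gaussian moments: ∫x^(2j)·e^(−2αx²) dx = (2j−1)!!/(4α)^j · √(π/(2α)), odd powers integrate to 0; here √(π/(2α)) = 0.65512.
⟨V⟩ = 0.026035.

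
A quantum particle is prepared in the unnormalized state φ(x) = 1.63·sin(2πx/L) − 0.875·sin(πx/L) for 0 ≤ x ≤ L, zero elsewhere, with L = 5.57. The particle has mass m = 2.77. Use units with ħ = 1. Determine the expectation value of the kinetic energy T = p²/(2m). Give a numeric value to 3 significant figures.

0.191

T = −(ħ²/2m) d²/dx², so ⟨T⟩ = −(ħ²/2m) ∫ φ*·φ'' dx / ∫|φ|² dx; with m = 2.77.
d²/dx² sin(jπx/L) = −(jπ/L)²·sin(jπx/L); on 0 ≤ x ≤ L, ∫sin²(jπx/L) dx = L/2 and ∫sin(jπx/L)·sin(lπx/L) dx = 0 for j ≠ l, so only diagonal terms survive in ∫|φ|² and ∫φ·φ″; ∫φ·φ′ dx = [φ²/2] between the walls = 0.
State is unnormalized: ∫|φ|² dx = 9.5317, and ∫φ*·(−ħ²/2m · φ'') dx = 1.8220, so ⟨T⟩ = 1.8220 / 9.5317.
⟨T⟩ = 0.19115.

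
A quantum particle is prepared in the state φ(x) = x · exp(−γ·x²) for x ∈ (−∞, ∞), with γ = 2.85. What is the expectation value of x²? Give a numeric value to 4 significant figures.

0.2632

⟨x²⟩ = ∫ x²·|φ|² dx / ∫|φ|² dx (integrals over the domain).
Expand each integrand as polynomial × e^(−2γx²) and use ∫x^(2j)·e^(−2γx²) dx = (2j−1)!!/(4γ)^j · √(π/(2γ)), odd powers → 0; here √(π/(2γ)) = 0.74240.
State is unnormalized: ∫|φ|² dx = 0.065123, and ∫φ*·x²·φ dx = 0.017138, so ⟨x²⟩ = 0.017138 / 0.065123.
⟨x²⟩ = 0.26316.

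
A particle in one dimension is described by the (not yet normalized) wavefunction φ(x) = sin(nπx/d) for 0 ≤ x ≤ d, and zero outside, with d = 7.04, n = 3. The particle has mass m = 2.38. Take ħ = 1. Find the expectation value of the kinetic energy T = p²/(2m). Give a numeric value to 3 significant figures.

0.377

T = −(ħ²/2m) d²/dx², so ⟨T⟩ = −(ħ²/2m) ∫ φ*·φ'' dx / ∫|φ|² dx; with m = 2.38.
d/dx sin(nπx/d) = (nπ/d)·cos(nπx/d) and d²/dx² sin(nπx/d) = −(nπ/d)²·sin(nπx/d); on 0 ≤ x ≤ d, ∫sin²(nπx/d) dx = d/2 and ∫sin(nπx/d)·cos(nπx/d) dx = 0.
State is unnormalized: ∫|φ|² dx = 3.5200, and ∫φ*·(−ħ²/2m · φ'') dx = 1.3254, so ⟨T⟩ = 1.3254 / 3.5200.
⟨T⟩ = 0.37652.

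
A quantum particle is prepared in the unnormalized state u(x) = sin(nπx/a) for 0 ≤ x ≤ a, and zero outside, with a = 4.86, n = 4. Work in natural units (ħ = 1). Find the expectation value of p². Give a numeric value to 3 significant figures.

6.69

p² u = −ħ² d²u/dx²; ⟨p²⟩ = −ħ² ∫ u*·u'' dx / ∫|u|² dx.
d/dx sin(nπx/a) = (nπ/a)·cos(nπx/a) and d²/dx² sin(nπx/a) = −(nπ/a)²·sin(nπx/a); on 0 ≤ x ≤ a, ∫sin²(nπx/a) dx = a/2 and ∫sin(nπx/a)·cos(nπx/a) dx = 0.
State is unnormalized: ∫|u|² dx = 2.4300, and ∫u*·(−ħ² u'') dx = 16.246, so ⟨p²⟩ = 16.246 / 2.4300.
⟨p²⟩ = 6.6857.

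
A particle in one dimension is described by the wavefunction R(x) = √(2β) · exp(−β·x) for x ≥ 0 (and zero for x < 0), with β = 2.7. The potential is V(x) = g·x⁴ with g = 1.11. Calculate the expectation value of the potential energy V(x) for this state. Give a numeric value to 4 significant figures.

0.03133

⟨V⟩ = ∫ V(x)·|R|² dx.
Every integrand reduces to terms xʲ·e^(−2βx) on [0, ∞); use ∫₀^∞ xʲ·e^(−2βx) dx = j!/(2β)^(j+1).
⟨V⟩ = 0.031330.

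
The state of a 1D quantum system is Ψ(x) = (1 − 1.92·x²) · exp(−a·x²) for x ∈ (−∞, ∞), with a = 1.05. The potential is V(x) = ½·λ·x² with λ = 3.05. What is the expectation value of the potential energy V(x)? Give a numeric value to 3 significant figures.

0.709

⟨V⟩ = ∫ V(x)·|Ψ|² dx / ∫|Ψ|² dx.
Expand each integrand as polynomial × e^(−2ax²) and use ∫x^(2j)·e^(−2ax²) dx = (2j−1)!!/(4a)^j · √(π/(2a)), odd powers → 0; here √(π/(2a)) = 1.2231.
State is unnormalized: ∫|Ψ|² dx = 0.87165, and ∫Ψ*·V(x)·Ψ dx = 0.61812, so ⟨V⟩ = 0.61812 / 0.87165.
⟨V⟩ = 0.70914.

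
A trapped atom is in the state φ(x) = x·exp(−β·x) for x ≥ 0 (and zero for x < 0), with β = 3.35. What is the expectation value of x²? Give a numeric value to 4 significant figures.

0.2673

⟨x²⟩ = ∫ x²·|φ|² dx / ∫|φ|² dx (integrals over the domain).
Every integrand reduces to terms xʲ·e^(−2βx) on [0, ∞); use ∫₀^∞ xʲ·e^(−2βx) dx = j!/(2β)^(j+1).
State is unnormalized: ∫|φ|² dx = 0.0066498, and ∫φ*·x²·φ dx = 0.0017776, so ⟨x²⟩ = 0.0017776 / 0.0066498.
⟨x²⟩ = 0.26732.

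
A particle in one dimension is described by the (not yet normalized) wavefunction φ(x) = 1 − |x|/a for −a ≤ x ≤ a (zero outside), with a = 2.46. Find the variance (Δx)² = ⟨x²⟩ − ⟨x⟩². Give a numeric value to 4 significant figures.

Compute ⟨x⟩ and ⟨x²⟩ separately, then (Δx)² = ⟨x²⟩ − ⟨x⟩².
φ is even, so ∫ over [−a, a] = 2∫₀ᵃ with φ = 1 − x/a there: ∫₀ᵃ (1 − x/a)² dx = a/3, ∫₀ᵃ x²(1 − x/a)² dx = a³/30, ∫₀ᵃ x⁴(1 − x/a)² dx = a⁵/105.
Normalization: ∫|φ|² dx = 1.6400.
⟨x⟩ = 0.0000 and ⟨x²⟩ = 0.60516.
(Δx)² = 0.60516 − (0.0000)² = 0.60516.

0.6052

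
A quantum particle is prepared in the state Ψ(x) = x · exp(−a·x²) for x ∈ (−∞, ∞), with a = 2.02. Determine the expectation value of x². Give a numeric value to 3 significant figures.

⟨x²⟩ = ∫ x²·|Ψ|² dx / ∫|Ψ|² dx (integrals over the domain).
Expand each integrand as polynomial × e^(−2ax²) and use ∫x^(2j)·e^(−2ax²) dx = (2j−1)!!/(4a)^j · √(π/(2a)), odd powers → 0; here √(π/(2a)) = 0.88183.
State is unnormalized: ∫|Ψ|² dx = 0.10914, and ∫Ψ*·x²·Ψ dx = 0.040521, so ⟨x²⟩ = 0.040521 / 0.10914.
⟨x²⟩ = 0.37129.

0.371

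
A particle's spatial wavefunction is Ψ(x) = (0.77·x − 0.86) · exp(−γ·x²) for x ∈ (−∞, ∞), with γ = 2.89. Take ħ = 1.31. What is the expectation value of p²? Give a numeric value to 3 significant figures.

5.60

p² Ψ = −ħ² d²Ψ/dx²; ⟨p²⟩ = −ħ² ∫ Ψ*·Ψ'' dx / ∫|Ψ|² dx.
Expand each integrand as polynomial × e^(−2γx²) and use ∫x^(2j)·e^(−2γx²) dx = (2j−1)!!/(4γ)^j · √(π/(2γ)), odd powers → 0; here √(π/(2γ)) = 0.73724. Differentiate with the product rule, d/dx e^(−γx²) = −2γx·e^(−γx²).
State is unnormalized: ∫|Ψ|² dx = 0.58308, and ∫Ψ*·(−ħ² Ψ'') dx = 3.2669, so ⟨p²⟩ = 3.2669 / 0.58308.
⟨p²⟩ = 5.6028.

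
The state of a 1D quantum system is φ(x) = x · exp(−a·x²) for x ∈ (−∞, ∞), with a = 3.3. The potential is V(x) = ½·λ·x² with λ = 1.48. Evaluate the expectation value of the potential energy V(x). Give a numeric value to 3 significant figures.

0.168

⟨V⟩ = ∫ V(x)·|φ|² dx / ∫|φ|² dx.
Expand each integrand as polynomial × e^(−2ax²) and use ∫x^(2j)·e^(−2ax²) dx = (2j−1)!!/(4a)^j · √(π/(2a)), odd powers → 0; here √(π/(2a)) = 0.68993.
State is unnormalized: ∫|φ|² dx = 0.052267, and ∫φ*·V(x)·φ dx = 0.0087904, so ⟨V⟩ = 0.0087904 / 0.052267.
⟨V⟩ = 0.16818.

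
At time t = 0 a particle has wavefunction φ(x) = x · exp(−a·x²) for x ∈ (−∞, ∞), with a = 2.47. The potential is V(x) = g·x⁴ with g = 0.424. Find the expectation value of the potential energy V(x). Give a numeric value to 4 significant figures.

⟨V⟩ = ∫ V(x)·|φ|² dx / ∫|φ|² dx.
Expand each integrand as polynomial × e^(−2ax²) and use ∫x^(2j)·e^(−2ax²) dx = (2j−1)!!/(4a)^j · √(π/(2a)), odd powers → 0; here √(π/(2a)) = 0.79746.
State is unnormalized: ∫|φ|² dx = 0.080715, and ∫φ*·V(x)·φ dx = 0.0052589, so ⟨V⟩ = 0.0052589 / 0.080715.
⟨V⟩ = 0.065154.

0.06515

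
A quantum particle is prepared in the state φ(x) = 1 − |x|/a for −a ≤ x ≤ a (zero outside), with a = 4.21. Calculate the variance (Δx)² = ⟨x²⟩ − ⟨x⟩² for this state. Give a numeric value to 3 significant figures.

1.77

Compute ⟨x⟩ and ⟨x²⟩ separately, then (Δx)² = ⟨x²⟩ − ⟨x⟩².
φ is even, so ∫ over [−a, a] = 2∫₀ᵃ with φ = 1 − x/a there: ∫₀ᵃ (1 − x/a)² dx = a/3, ∫₀ᵃ x²(1 − x/a)² dx = a³/30, ∫₀ᵃ x⁴(1 − x/a)² dx = a⁵/105.
Normalization: ∫|φ|² dx = 2.8067.
⟨x⟩ = 0.0000 and ⟨x²⟩ = 1.7724.
(Δx)² = 1.7724 − (0.0000)² = 1.7724.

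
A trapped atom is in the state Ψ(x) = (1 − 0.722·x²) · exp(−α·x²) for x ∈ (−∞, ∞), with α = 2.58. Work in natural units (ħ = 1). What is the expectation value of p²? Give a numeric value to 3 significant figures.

3.46

p² Ψ = −ħ² d²Ψ/dx²; ⟨p²⟩ = −ħ² ∫ Ψ*·Ψ'' dx / ∫|Ψ|² dx.
Expand each integrand as polynomial × e^(−2αx²) and use ∫x^(2j)·e^(−2αx²) dx = (2j−1)!!/(4α)^j · √(π/(2α)), odd powers → 0; here √(π/(2α)) = 0.78028. Differentiate with the product rule, d/dx e^(−αx²) = −2αx·e^(−αx²).
State is unnormalized: ∫|Ψ|² dx = 0.68256, and ∫Ψ*·(−ħ² Ψ'') dx = 2.3638, so ⟨p²⟩ = 2.3638 / 0.68256.
⟨p²⟩ = 3.4631.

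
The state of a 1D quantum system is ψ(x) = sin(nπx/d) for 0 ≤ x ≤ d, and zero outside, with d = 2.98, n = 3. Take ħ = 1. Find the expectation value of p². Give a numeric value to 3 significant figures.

p² ψ = −ħ² d²ψ/dx²; ⟨p²⟩ = −ħ² ∫ ψ*·ψ'' dx / ∫|ψ|² dx.
d/dx sin(nπx/d) = (nπ/d)·cos(nπx/d) and d²/dx² sin(nπx/d) = −(nπ/d)²·sin(nπx/d); on 0 ≤ x ≤ d, ∫sin²(nπx/d) dx = d/2 and ∫sin(nπx/d)·cos(nπx/d) dx = 0.
State is unnormalized: ∫|ψ|² dx = 1.4900, and ∫ψ*·(−ħ² ψ'') dx = 14.904, so ⟨p²⟩ = 14.904 / 1.4900.
⟨p²⟩ = 10.003.

10.0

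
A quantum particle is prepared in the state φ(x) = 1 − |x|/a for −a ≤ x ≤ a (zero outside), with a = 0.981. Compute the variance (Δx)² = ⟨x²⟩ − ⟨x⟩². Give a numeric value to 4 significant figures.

0.09624

Compute ⟨x⟩ and ⟨x²⟩ separately, then (Δx)² = ⟨x²⟩ − ⟨x⟩².
φ is even, so ∫ over [−a, a] = 2∫₀ᵃ with φ = 1 − x/a there: ∫₀ᵃ (1 − x/a)² dx = a/3, ∫₀ᵃ x²(1 − x/a)² dx = a³/30, ∫₀ᵃ x⁴(1 − x/a)² dx = a⁵/105.
Normalization: ∫|φ|² dx = 0.65400.
⟨x⟩ = 0.0000 and ⟨x²⟩ = 0.096236.
(Δx)² = 0.096236 − (0.0000)² = 0.096236.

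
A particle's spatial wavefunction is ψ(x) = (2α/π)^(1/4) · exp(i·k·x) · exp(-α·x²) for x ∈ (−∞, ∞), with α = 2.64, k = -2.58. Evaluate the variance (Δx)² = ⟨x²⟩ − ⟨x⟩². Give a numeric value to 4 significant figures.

0.09470

Compute ⟨x⟩ and ⟨x²⟩ separately, then (Δx)² = ⟨x²⟩ − ⟨x⟩².
Gaussian moments: ∫x^(2j)·e^(−2αx²) dx = (2j−1)!!/(4α)^j · √(π/(2α)), odd powers integrate to 0; here √(π/(2α)) = 0.77136.
⟨x⟩ = 0.0000 and ⟨x²⟩ = 0.094697.
(Δx)² = 0.094697 − (0.0000)² = 0.094697.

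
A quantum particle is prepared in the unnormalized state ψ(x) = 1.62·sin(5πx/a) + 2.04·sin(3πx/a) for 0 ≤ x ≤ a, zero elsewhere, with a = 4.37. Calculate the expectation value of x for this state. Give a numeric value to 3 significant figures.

2.19

⟨x⟩ = ∫ x·|ψ|² dx / ∫|ψ|² dx (integrals over the domain).
On 0 ≤ x ≤ a (j ≠ l): ∫sin²(jπx/a) dx = a/2, ∫sin(jπx/a)·sin(lπx/a) dx = 0; diagonal moments ∫x·sin²(jπx/a) dx = a²/4, ∫x²·sin²(jπx/a) dx = a³·(1/6 − 1/(4j²π²)); cross terms ∫x·sin(jπx/a)·sin(lπx/a) dx = 0 for j + l even and −4jla²/(π²(j² − l²)²) for j + l odd, ∫x²·sin(jπx/a)·sin(lπx/a) dx = (−1)^(j+l)·4jla³/(π²(j² − l²)²); higher powers the same way via product-to-sum and parts.
State is unnormalized: ∫|ψ|² dx = 14.827, and ∫ψ*·x·ψ dx = 32.398, so ⟨x⟩ = 32.398 / 14.827.
⟨x⟩ = 2.1850.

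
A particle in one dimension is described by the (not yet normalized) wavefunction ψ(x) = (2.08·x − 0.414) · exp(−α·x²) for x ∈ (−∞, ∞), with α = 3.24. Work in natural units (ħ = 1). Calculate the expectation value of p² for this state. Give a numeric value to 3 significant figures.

7.52

p² ψ = −ħ² d²ψ/dx²; ⟨p²⟩ = −ħ² ∫ ψ*·ψ'' dx / ∫|ψ|² dx.
Expand each integrand as polynomial × e^(−2αx²) and use ∫x^(2j)·e^(−2αx²) dx = (2j−1)!!/(4α)^j · √(π/(2α)), odd powers → 0; here √(π/(2α)) = 0.69629. Differentiate with the product rule, d/dx e^(−αx²) = −2αx·e^(−αx²).
State is unnormalized: ∫|ψ|² dx = 0.35178, and ∫ψ*·(−ħ² ψ'') dx = 2.6460, so ⟨p²⟩ = 2.6460 / 0.35178.
⟨p²⟩ = 7.5217.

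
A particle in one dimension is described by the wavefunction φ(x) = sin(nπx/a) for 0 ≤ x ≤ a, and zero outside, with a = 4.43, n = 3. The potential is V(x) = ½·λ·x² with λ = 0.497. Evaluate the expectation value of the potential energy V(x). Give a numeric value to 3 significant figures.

1.60

⟨V⟩ = ∫ V(x)·|φ|² dx / ∫|φ|² dx.
With sin²θ = (1 − cos2θ)/2 on 0 ≤ x ≤ a: ∫sin²(nπx/a) dx = a/2, ∫x·sin²(nπx/a) dx = a²/4, ∫x²·sin²(nπx/a) dx = a³·(1/6 − 1/(4n²π²)); higher powers xᵏ the same way, integrating xᵏ·cos(2nπx/a) by parts.
State is unnormalized: ∫|φ|² dx = 2.2150, and ∫φ*·V(x)·φ dx = 3.5399, so ⟨V⟩ = 3.5399 / 2.2150.
⟨V⟩ = 1.5981.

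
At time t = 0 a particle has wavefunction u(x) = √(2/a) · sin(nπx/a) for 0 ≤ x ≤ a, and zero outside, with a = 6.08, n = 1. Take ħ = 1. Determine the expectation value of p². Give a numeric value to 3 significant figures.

0.267

p² u = −ħ² d²u/dx²; ⟨p²⟩ = −ħ² ∫ u*·u'' dx.
d/dx sin(nπx/a) = (nπ/a)·cos(nπx/a) and d²/dx² sin(nπx/a) = −(nπ/a)²·sin(nπx/a); on 0 ≤ x ≤ a, ∫sin²(nπx/a) dx = a/2 and ∫sin(nπx/a)·cos(nπx/a) dx = 0.
⟨p²⟩ = 0.26699.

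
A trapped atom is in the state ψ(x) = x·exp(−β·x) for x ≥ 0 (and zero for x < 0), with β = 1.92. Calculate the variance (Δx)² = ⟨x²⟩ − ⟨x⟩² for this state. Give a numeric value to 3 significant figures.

0.203

Compute ⟨x⟩ and ⟨x²⟩ separately, then (Δx)² = ⟨x²⟩ − ⟨x⟩².
Every integrand reduces to terms xʲ·e^(−2βx) on [0, ∞); use ∫₀^∞ xʲ·e^(−2βx) dx = j!/(2β)^(j+1).
Normalization: ∫|ψ|² dx = 0.035321.
⟨x⟩ = 0.78125 and ⟨x²⟩ = 0.81380.
(Δx)² = 0.81380 − (0.78125)² = 0.20345.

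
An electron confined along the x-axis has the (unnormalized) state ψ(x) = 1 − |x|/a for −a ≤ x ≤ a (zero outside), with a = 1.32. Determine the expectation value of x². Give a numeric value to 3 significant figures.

⟨x²⟩ = ∫ x²·|ψ|² dx / ∫|ψ|² dx (integrals over the domain).
ψ is even, so ∫ over [−a, a] = 2∫₀ᵃ with ψ = 1 − x/a there: ∫₀ᵃ (1 − x/a)² dx = a/3, ∫₀ᵃ x²(1 − x/a)² dx = a³/30, ∫₀ᵃ x⁴(1 − x/a)² dx = a⁵/105.
State is unnormalized: ∫|ψ|² dx = 0.88000, and ∫ψ*·x²·ψ dx = 0.15333, so ⟨x²⟩ = 0.15333 / 0.88000.
⟨x²⟩ = 0.17424.

0.174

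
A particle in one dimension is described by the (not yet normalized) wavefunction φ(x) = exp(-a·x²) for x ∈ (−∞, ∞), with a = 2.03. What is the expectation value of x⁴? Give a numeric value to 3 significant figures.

0.0455

⟨x⁴⟩ = ∫ x⁴·|φ|² dx / ∫|φ|² dx (integrals over the domain).
Gaussian moments: ∫x^(2j)·e^(−2ax²) dx = (2j−1)!!/(4a)^j · √(π/(2a)), odd powers integrate to 0; here √(π/(2a)) = 0.87965.
State is unnormalized: ∫|φ|² dx = 0.87965, and ∫φ*·x⁴·φ dx = 0.040024, so ⟨x⁴⟩ = 0.040024 / 0.87965.
⟨x⁴⟩ = 0.045500.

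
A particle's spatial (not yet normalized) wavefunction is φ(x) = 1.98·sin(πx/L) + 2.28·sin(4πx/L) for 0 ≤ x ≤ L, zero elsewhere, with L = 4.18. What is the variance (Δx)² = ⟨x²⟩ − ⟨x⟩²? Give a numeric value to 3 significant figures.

Compute ⟨x⟩ and ⟨x²⟩ separately, then (Δx)² = ⟨x²⟩ − ⟨x⟩².
On 0 ≤ x ≤ L (j ≠ l): ∫sin²(jπx/L) dx = L/2, ∫sin(jπx/L)·sin(lπx/L) dx = 0; diagonal moments ∫x·sin²(jπx/L) dx = L²/4, ∫x²·sin²(jπx/L) dx = L³·(1/6 − 1/(4j²π²)); cross terms ∫x·sin(jπx/L)·sin(lπx/L) dx = 0 for j + l even and −4jlL²/(π²(j² − l²)²) for j + l odd, ∫x²·sin(jπx/L)·sin(lπx/L) dx = (−1)^(j+l)·4jlL³/(π²(j² − l²)²); higher powers the same way via product-to-sum and parts.
Normalization: ∫|φ|² dx = 19.058.
⟨x⟩ = 2.0304 and ⟨x²⟩ = 5.1627.
(Δx)² = 5.1627 − (2.0304)² = 1.0404.

1.04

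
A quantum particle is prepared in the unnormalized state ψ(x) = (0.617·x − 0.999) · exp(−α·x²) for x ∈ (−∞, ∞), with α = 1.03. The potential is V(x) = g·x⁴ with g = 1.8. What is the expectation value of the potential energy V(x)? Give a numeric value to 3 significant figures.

0.426

⟨V⟩ = ∫ V(x)·|ψ|² dx / ∫|ψ|² dx.
Expand each integrand as polynomial × e^(−2αx²) and use ∫x^(2j)·e^(−2αx²) dx = (2j−1)!!/(4α)^j · √(π/(2α)), odd powers → 0; here √(π/(2α)) = 1.2349.
State is unnormalized: ∫|ψ|² dx = 1.3466, and ∫ψ*·V(x)·ψ dx = 0.57358, so ⟨V⟩ = 0.57358 / 1.3466.
⟨V⟩ = 0.42596.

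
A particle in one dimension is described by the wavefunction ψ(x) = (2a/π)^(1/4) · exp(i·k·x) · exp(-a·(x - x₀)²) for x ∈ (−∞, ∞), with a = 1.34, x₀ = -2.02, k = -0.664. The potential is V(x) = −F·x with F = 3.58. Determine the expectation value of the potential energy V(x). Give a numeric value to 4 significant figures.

7.232

⟨V⟩ = ∫ V(x)·|ψ|² dx.
Gaussian moments (u = x − x₀): ∫u^(2j)·e^(−2au²) du = (2j−1)!!/(4a)^j · √(π/(2a)), odd powers integrate to 0; here √(π/(2a)) = 1.0827.
⟨V⟩ = 7.2316.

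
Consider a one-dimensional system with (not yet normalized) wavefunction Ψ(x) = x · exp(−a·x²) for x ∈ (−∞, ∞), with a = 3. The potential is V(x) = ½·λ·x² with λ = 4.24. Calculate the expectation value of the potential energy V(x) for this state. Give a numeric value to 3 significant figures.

0.530

⟨V⟩ = ∫ V(x)·|Ψ|² dx / ∫|Ψ|² dx.
Expand each integrand as polynomial × e^(−2ax²) and use ∫x^(2j)·e^(−2ax²) dx = (2j−1)!!/(4a)^j · √(π/(2a)), odd powers → 0; here √(π/(2a)) = 0.72360.
State is unnormalized: ∫|Ψ|² dx = 0.060300, and ∫Ψ*·V(x)·Ψ dx = 0.031959, so ⟨V⟩ = 0.031959 / 0.060300.
⟨V⟩ = 0.53000.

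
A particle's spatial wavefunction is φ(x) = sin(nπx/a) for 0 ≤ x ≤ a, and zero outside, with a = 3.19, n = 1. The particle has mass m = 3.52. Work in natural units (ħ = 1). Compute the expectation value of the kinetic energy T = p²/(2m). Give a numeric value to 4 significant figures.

0.1378

T = −(ħ²/2m) d²/dx², so ⟨T⟩ = −(ħ²/2m) ∫ φ*·φ'' dx / ∫|φ|² dx; with m = 3.52.
d/dx sin(nπx/a) = (nπ/a)·cos(nπx/a) and d²/dx² sin(nπx/a) = −(nπ/a)²·sin(nπx/a); on 0 ≤ x ≤ a, ∫sin²(nπx/a) dx = a/2 and ∫sin(nπx/a)·cos(nπx/a) dx = 0.
State is unnormalized: ∫|φ|² dx = 1.5950, and ∫φ*·(−ħ²/2m · φ'') dx = 0.21974, so ⟨T⟩ = 0.21974 / 1.5950.
⟨T⟩ = 0.13777.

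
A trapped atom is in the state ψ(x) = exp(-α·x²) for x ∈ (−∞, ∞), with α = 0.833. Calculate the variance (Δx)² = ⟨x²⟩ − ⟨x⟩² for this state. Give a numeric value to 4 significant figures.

Compute ⟨x⟩ and ⟨x²⟩ separately, then (Δx)² = ⟨x²⟩ − ⟨x⟩².
Gaussian moments: ∫x^(2j)·e^(−2αx²) dx = (2j−1)!!/(4α)^j · √(π/(2α)), odd powers integrate to 0; here √(π/(2α)) = 1.3732.
Normalization: ∫|ψ|² dx = 1.3732.
⟨x⟩ = 0.0000 and ⟨x²⟩ = 0.30012.
(Δx)² = 0.30012 − (0.0000)² = 0.30012.

0.3001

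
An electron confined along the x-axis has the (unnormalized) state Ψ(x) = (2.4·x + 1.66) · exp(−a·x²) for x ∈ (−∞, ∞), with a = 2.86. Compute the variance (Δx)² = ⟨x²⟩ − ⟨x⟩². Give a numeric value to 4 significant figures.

Compute ⟨x⟩ and ⟨x²⟩ separately, then (Δx)² = ⟨x²⟩ − ⟨x⟩².
Expand each integrand as polynomial × e^(−2ax²) and use ∫x^(2j)·e^(−2ax²) dx = (2j−1)!!/(4a)^j · √(π/(2a)), odd powers → 0; here √(π/(2a)) = 0.74110.
Normalization: ∫|Ψ|² dx = 2.4153.
⟨x⟩ = 0.21371 and ⟨x²⟩ = 0.11442.
(Δx)² = 0.11442 − (0.21371)² = 0.068749.

0.06875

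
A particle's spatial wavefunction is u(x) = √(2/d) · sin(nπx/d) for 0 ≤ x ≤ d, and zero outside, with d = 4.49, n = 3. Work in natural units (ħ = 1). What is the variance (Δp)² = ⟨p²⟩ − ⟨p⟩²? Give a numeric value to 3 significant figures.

4.41

Compute ⟨p⟩ and ⟨p²⟩ separately; (Δp)² = ⟨p²⟩ − ⟨p⟩².
d/dx sin(nπx/d) = (nπ/d)·cos(nπx/d) and d²/dx² sin(nπx/d) = −(nπ/d)²·sin(nπx/d); on 0 ≤ x ≤ d, ∫sin²(nπx/d) dx = d/2 and ∫sin(nπx/d)·cos(nπx/d) dx = 0.
⟨p⟩ = 0.0000 and ⟨p²⟩ = 4.4061.
(Δp)² = 4.4061 − (0.0000)² = 4.4061.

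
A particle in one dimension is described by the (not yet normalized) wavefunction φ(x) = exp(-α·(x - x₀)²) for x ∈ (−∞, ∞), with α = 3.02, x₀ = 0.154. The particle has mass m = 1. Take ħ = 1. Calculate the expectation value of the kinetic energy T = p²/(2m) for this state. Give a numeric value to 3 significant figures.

1.51

T = −(ħ²/2m) d²/dx², so ⟨T⟩ = −(ħ²/2m) ∫ φ*·φ'' dx / ∫|φ|² dx; with m = 1.
Gaussian moments (u = x − x₀): ∫u^(2j)·e^(−2αu²) du = (2j−1)!!/(4α)^j · √(π/(2α)), odd powers integrate to 0; here √(π/(2α)) = 0.72120. Derivatives: d/dx e^(−αu²) = −2αu·e^(−αu²), d²/dx² e^(−αu²) = (4α²u² − 2α)·e^(−αu²).
State is unnormalized: ∫|φ|² dx = 0.72120, and ∫φ*·(−ħ²/2m · φ'') dx = 1.0890, so ⟨T⟩ = 1.0890 / 0.72120.
⟨T⟩ = 1.5100.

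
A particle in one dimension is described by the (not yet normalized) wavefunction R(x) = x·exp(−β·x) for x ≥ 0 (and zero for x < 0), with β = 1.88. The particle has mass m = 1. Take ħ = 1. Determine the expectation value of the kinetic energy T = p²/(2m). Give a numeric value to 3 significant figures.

T = −(ħ²/2m) d²/dx², so ⟨T⟩ = −(ħ²/2m) ∫ R*·R'' dx / ∫|R|² dx; with m = 1.
Differentiate x·exp(−β·x) with the product rule; every integrand then reduces to terms xʲ·e^(−2βx) on [0, ∞), with ∫₀^∞ xʲ·e^(−2βx) dx = j!/(2β)^(j+1).
State is unnormalized: ∫|R|² dx = 0.037624, and ∫R*·(−ħ²/2m · R'') dx = 0.066489, so ⟨T⟩ = 0.066489 / 0.037624.
⟨T⟩ = 1.7672.

1.77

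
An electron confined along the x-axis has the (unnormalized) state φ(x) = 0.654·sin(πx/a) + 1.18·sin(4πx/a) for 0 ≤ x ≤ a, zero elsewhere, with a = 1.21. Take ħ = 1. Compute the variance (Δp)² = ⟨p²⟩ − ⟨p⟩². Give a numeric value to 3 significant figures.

Compute ⟨p⟩ and ⟨p²⟩ separately; (Δp)² = ⟨p²⟩ − ⟨p⟩².
d²/dx² sin(jπx/a) = −(jπ/a)²·sin(jπx/a); on 0 ≤ x ≤ a, ∫sin²(jπx/a) dx = a/2 and ∫sin(jπx/a)·sin(lπx/a) dx = 0 for j ≠ l, so only diagonal terms survive in ∫|φ|² and ∫φ·φ″; ∫φ·φ′ dx = [φ²/2] between the walls = 0.
Normalization: ∫|φ|² dx = 1.1012.
⟨p⟩ = 0.0000 and ⟨p²⟩ = 84.096.
(Δp)² = 84.096 − (0.0000)² = 84.096.

84.1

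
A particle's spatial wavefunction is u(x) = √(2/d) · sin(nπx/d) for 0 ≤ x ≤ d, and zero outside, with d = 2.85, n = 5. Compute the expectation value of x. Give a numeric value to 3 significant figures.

⟨x⟩ = ∫ x·|u|² dx (integrals over the domain).
With sin²θ = (1 − cos2θ)/2 on 0 ≤ x ≤ d: ∫sin²(nπx/d) dx = d/2, ∫x·sin²(nπx/d) dx = d²/4, ∫x²·sin²(nπx/d) dx = d³·(1/6 − 1/(4n²π²)); higher powers xᵏ the same way, integrating xᵏ·cos(2nπx/d) by parts.
⟨x⟩ = 1.4250.

1.43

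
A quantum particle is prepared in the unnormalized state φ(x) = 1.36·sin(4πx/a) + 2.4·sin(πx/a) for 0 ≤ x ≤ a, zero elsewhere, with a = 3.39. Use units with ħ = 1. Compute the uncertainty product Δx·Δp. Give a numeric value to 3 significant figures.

Δx = √(⟨x²⟩−⟨x⟩²), Δp = √(⟨p²⟩−⟨p⟩²).
On 0 ≤ x ≤ a (j ≠ l): ∫sin²(jπx/a) dx = a/2, ∫sin(jπx/a)·sin(lπx/a) dx = 0; diagonal moments ∫x·sin²(jπx/a) dx = a²/4, ∫x²·sin²(jπx/a) dx = a³·(1/6 − 1/(4j²π²)); cross terms ∫x·sin(jπx/a)·sin(lπx/a) dx = 0 for j + l even and −4jla²/(π²(j² − l²)²) for j + l odd, ∫x²·sin(jπx/a)·sin(lπx/a) dx = (−1)^(j+l)·4jla³/(π²(j² − l²)²); higher powers the same way via product-to-sum and parts. d²/dx² sin(jπx/a) = −(jπ/a)²·sin(jπx/a); on 0 ≤ x ≤ a, ∫sin²(jπx/a) dx = a/2 and ∫sin(jπx/a)·sin(lπx/a) dx = 0 for j ≠ l, so only diagonal terms survive in ∫|φ|² and ∫φ·φ″; ∫φ·φ′ dx = [φ²/2] between the walls = 0.
Normalization: ∫|φ|² dx = 12.898.
⟨x⟩ = 1.6531, ⟨x²⟩ = 3.2391 ⇒ Δx = 0.71161.
⟨p⟩ = 0.0000, ⟨p²⟩ = 3.9900 ⇒ Δp = 1.9975.
Δx·Δp = 1.4214.

1.42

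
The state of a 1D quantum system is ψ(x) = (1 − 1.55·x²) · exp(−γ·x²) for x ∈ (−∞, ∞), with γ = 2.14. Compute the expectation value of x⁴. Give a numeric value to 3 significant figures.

0.0187

⟨x⁴⟩ = ∫ x⁴·|ψ|² dx / ∫|ψ|² dx (integrals over the domain).
Expand each integrand as polynomial × e^(−2γx²) and use ∫x^(2j)·e^(−2γx²) dx = (2j−1)!!/(4γ)^j · √(π/(2γ)), odd powers → 0; here √(π/(2γ)) = 0.85675.
State is unnormalized: ∫|ψ|² dx = 0.63075, and ∫ψ*·x⁴·ψ dx = 0.011815, so ⟨x⁴⟩ = 0.011815 / 0.63075.
⟨x⁴⟩ = 0.018732.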